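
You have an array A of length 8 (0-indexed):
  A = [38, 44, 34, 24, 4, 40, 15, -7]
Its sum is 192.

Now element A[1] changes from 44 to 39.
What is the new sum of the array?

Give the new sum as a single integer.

Answer: 187

Derivation:
Old value at index 1: 44
New value at index 1: 39
Delta = 39 - 44 = -5
New sum = old_sum + delta = 192 + (-5) = 187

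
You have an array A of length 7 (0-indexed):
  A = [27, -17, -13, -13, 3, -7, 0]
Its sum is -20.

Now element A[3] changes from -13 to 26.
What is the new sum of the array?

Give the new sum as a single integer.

Old value at index 3: -13
New value at index 3: 26
Delta = 26 - -13 = 39
New sum = old_sum + delta = -20 + (39) = 19

Answer: 19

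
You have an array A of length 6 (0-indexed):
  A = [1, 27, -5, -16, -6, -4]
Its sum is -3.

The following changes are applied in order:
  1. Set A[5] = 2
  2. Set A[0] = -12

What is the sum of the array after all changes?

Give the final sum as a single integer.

Answer: -10

Derivation:
Initial sum: -3
Change 1: A[5] -4 -> 2, delta = 6, sum = 3
Change 2: A[0] 1 -> -12, delta = -13, sum = -10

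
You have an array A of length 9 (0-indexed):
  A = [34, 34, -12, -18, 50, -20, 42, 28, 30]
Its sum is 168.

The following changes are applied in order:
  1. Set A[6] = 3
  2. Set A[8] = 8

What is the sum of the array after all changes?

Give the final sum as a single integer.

Answer: 107

Derivation:
Initial sum: 168
Change 1: A[6] 42 -> 3, delta = -39, sum = 129
Change 2: A[8] 30 -> 8, delta = -22, sum = 107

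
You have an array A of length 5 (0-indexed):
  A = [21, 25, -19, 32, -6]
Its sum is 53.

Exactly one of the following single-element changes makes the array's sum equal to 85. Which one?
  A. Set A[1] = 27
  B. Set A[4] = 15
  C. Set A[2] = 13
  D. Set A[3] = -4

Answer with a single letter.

Option A: A[1] 25->27, delta=2, new_sum=53+(2)=55
Option B: A[4] -6->15, delta=21, new_sum=53+(21)=74
Option C: A[2] -19->13, delta=32, new_sum=53+(32)=85 <-- matches target
Option D: A[3] 32->-4, delta=-36, new_sum=53+(-36)=17

Answer: C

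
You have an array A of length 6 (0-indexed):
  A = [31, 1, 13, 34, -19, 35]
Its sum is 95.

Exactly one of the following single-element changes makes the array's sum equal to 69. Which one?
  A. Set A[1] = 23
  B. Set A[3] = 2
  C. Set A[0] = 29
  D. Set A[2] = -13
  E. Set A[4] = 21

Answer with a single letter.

Answer: D

Derivation:
Option A: A[1] 1->23, delta=22, new_sum=95+(22)=117
Option B: A[3] 34->2, delta=-32, new_sum=95+(-32)=63
Option C: A[0] 31->29, delta=-2, new_sum=95+(-2)=93
Option D: A[2] 13->-13, delta=-26, new_sum=95+(-26)=69 <-- matches target
Option E: A[4] -19->21, delta=40, new_sum=95+(40)=135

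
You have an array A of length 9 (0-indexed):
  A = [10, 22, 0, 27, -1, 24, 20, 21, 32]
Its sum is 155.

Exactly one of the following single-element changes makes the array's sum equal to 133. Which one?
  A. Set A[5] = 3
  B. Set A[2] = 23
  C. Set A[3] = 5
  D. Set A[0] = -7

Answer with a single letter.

Answer: C

Derivation:
Option A: A[5] 24->3, delta=-21, new_sum=155+(-21)=134
Option B: A[2] 0->23, delta=23, new_sum=155+(23)=178
Option C: A[3] 27->5, delta=-22, new_sum=155+(-22)=133 <-- matches target
Option D: A[0] 10->-7, delta=-17, new_sum=155+(-17)=138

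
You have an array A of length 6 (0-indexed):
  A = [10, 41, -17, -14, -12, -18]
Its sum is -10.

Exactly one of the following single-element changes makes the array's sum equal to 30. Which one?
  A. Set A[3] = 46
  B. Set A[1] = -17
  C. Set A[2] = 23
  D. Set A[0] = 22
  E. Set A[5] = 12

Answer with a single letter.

Answer: C

Derivation:
Option A: A[3] -14->46, delta=60, new_sum=-10+(60)=50
Option B: A[1] 41->-17, delta=-58, new_sum=-10+(-58)=-68
Option C: A[2] -17->23, delta=40, new_sum=-10+(40)=30 <-- matches target
Option D: A[0] 10->22, delta=12, new_sum=-10+(12)=2
Option E: A[5] -18->12, delta=30, new_sum=-10+(30)=20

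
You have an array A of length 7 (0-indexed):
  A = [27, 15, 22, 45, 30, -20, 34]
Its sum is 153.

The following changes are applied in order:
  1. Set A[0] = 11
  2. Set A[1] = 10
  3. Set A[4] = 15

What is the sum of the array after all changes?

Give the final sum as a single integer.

Answer: 117

Derivation:
Initial sum: 153
Change 1: A[0] 27 -> 11, delta = -16, sum = 137
Change 2: A[1] 15 -> 10, delta = -5, sum = 132
Change 3: A[4] 30 -> 15, delta = -15, sum = 117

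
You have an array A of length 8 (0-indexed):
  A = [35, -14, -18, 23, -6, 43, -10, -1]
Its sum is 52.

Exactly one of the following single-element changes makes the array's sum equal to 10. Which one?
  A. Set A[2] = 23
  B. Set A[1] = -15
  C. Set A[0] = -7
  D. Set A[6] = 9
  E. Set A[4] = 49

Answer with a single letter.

Option A: A[2] -18->23, delta=41, new_sum=52+(41)=93
Option B: A[1] -14->-15, delta=-1, new_sum=52+(-1)=51
Option C: A[0] 35->-7, delta=-42, new_sum=52+(-42)=10 <-- matches target
Option D: A[6] -10->9, delta=19, new_sum=52+(19)=71
Option E: A[4] -6->49, delta=55, new_sum=52+(55)=107

Answer: C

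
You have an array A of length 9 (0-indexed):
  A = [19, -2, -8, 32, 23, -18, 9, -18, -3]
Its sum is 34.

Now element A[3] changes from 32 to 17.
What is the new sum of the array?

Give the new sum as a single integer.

Old value at index 3: 32
New value at index 3: 17
Delta = 17 - 32 = -15
New sum = old_sum + delta = 34 + (-15) = 19

Answer: 19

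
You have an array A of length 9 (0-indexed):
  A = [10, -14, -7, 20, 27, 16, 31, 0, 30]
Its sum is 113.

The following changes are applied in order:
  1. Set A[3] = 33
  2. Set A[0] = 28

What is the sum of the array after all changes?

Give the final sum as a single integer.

Initial sum: 113
Change 1: A[3] 20 -> 33, delta = 13, sum = 126
Change 2: A[0] 10 -> 28, delta = 18, sum = 144

Answer: 144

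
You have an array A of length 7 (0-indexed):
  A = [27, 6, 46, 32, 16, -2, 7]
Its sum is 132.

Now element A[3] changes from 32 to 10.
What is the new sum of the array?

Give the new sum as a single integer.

Old value at index 3: 32
New value at index 3: 10
Delta = 10 - 32 = -22
New sum = old_sum + delta = 132 + (-22) = 110

Answer: 110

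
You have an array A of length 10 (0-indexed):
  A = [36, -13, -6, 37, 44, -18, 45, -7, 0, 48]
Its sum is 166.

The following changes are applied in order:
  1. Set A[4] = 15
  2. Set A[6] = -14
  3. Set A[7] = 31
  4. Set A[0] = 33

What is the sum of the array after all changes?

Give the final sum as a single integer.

Initial sum: 166
Change 1: A[4] 44 -> 15, delta = -29, sum = 137
Change 2: A[6] 45 -> -14, delta = -59, sum = 78
Change 3: A[7] -7 -> 31, delta = 38, sum = 116
Change 4: A[0] 36 -> 33, delta = -3, sum = 113

Answer: 113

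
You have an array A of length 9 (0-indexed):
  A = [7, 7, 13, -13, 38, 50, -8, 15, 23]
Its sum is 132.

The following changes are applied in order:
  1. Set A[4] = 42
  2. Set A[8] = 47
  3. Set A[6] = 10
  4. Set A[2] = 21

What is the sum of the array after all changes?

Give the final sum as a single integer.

Answer: 186

Derivation:
Initial sum: 132
Change 1: A[4] 38 -> 42, delta = 4, sum = 136
Change 2: A[8] 23 -> 47, delta = 24, sum = 160
Change 3: A[6] -8 -> 10, delta = 18, sum = 178
Change 4: A[2] 13 -> 21, delta = 8, sum = 186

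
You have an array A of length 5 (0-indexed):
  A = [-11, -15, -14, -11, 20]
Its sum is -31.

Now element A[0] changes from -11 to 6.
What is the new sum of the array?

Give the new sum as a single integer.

Old value at index 0: -11
New value at index 0: 6
Delta = 6 - -11 = 17
New sum = old_sum + delta = -31 + (17) = -14

Answer: -14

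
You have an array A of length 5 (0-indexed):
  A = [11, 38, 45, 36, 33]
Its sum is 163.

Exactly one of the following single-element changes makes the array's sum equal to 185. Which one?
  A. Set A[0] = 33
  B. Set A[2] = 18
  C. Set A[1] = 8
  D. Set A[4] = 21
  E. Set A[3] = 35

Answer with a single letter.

Answer: A

Derivation:
Option A: A[0] 11->33, delta=22, new_sum=163+(22)=185 <-- matches target
Option B: A[2] 45->18, delta=-27, new_sum=163+(-27)=136
Option C: A[1] 38->8, delta=-30, new_sum=163+(-30)=133
Option D: A[4] 33->21, delta=-12, new_sum=163+(-12)=151
Option E: A[3] 36->35, delta=-1, new_sum=163+(-1)=162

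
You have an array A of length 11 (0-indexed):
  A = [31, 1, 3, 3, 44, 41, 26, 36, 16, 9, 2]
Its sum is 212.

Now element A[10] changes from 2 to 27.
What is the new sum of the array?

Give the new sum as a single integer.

Answer: 237

Derivation:
Old value at index 10: 2
New value at index 10: 27
Delta = 27 - 2 = 25
New sum = old_sum + delta = 212 + (25) = 237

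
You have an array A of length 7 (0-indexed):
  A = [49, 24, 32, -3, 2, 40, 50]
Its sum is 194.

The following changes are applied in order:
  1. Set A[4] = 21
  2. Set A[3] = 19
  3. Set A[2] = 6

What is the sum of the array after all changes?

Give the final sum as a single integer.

Answer: 209

Derivation:
Initial sum: 194
Change 1: A[4] 2 -> 21, delta = 19, sum = 213
Change 2: A[3] -3 -> 19, delta = 22, sum = 235
Change 3: A[2] 32 -> 6, delta = -26, sum = 209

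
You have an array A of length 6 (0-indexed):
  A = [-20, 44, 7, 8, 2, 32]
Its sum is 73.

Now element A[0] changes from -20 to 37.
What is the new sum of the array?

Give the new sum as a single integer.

Old value at index 0: -20
New value at index 0: 37
Delta = 37 - -20 = 57
New sum = old_sum + delta = 73 + (57) = 130

Answer: 130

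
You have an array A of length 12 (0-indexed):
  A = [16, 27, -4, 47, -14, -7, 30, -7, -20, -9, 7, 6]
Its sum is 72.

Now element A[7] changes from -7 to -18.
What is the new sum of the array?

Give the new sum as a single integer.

Old value at index 7: -7
New value at index 7: -18
Delta = -18 - -7 = -11
New sum = old_sum + delta = 72 + (-11) = 61

Answer: 61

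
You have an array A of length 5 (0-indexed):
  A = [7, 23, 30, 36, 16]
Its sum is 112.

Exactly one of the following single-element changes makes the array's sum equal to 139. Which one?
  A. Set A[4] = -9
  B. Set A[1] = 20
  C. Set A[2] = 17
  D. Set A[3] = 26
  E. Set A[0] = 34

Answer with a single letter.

Answer: E

Derivation:
Option A: A[4] 16->-9, delta=-25, new_sum=112+(-25)=87
Option B: A[1] 23->20, delta=-3, new_sum=112+(-3)=109
Option C: A[2] 30->17, delta=-13, new_sum=112+(-13)=99
Option D: A[3] 36->26, delta=-10, new_sum=112+(-10)=102
Option E: A[0] 7->34, delta=27, new_sum=112+(27)=139 <-- matches target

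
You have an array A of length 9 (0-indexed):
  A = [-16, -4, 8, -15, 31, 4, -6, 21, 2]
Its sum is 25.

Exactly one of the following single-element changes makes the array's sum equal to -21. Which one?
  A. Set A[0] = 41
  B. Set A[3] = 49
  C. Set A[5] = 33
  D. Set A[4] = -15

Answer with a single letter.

Option A: A[0] -16->41, delta=57, new_sum=25+(57)=82
Option B: A[3] -15->49, delta=64, new_sum=25+(64)=89
Option C: A[5] 4->33, delta=29, new_sum=25+(29)=54
Option D: A[4] 31->-15, delta=-46, new_sum=25+(-46)=-21 <-- matches target

Answer: D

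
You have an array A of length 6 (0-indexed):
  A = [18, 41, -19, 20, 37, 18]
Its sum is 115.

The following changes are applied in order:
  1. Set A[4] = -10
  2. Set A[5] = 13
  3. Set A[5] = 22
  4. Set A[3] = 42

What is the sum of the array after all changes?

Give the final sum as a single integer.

Answer: 94

Derivation:
Initial sum: 115
Change 1: A[4] 37 -> -10, delta = -47, sum = 68
Change 2: A[5] 18 -> 13, delta = -5, sum = 63
Change 3: A[5] 13 -> 22, delta = 9, sum = 72
Change 4: A[3] 20 -> 42, delta = 22, sum = 94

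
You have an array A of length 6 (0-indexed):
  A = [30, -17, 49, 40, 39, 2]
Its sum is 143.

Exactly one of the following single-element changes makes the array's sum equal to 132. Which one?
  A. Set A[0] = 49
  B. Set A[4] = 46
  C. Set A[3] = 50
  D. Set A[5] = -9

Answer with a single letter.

Option A: A[0] 30->49, delta=19, new_sum=143+(19)=162
Option B: A[4] 39->46, delta=7, new_sum=143+(7)=150
Option C: A[3] 40->50, delta=10, new_sum=143+(10)=153
Option D: A[5] 2->-9, delta=-11, new_sum=143+(-11)=132 <-- matches target

Answer: D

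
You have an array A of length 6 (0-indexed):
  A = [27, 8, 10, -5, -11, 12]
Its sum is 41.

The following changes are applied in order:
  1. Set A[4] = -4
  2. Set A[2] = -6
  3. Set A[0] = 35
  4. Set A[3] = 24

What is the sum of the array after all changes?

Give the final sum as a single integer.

Initial sum: 41
Change 1: A[4] -11 -> -4, delta = 7, sum = 48
Change 2: A[2] 10 -> -6, delta = -16, sum = 32
Change 3: A[0] 27 -> 35, delta = 8, sum = 40
Change 4: A[3] -5 -> 24, delta = 29, sum = 69

Answer: 69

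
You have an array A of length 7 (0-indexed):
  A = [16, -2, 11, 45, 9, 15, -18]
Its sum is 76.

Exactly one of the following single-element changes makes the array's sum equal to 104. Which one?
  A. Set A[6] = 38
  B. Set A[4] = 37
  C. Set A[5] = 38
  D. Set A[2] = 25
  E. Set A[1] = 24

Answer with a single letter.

Option A: A[6] -18->38, delta=56, new_sum=76+(56)=132
Option B: A[4] 9->37, delta=28, new_sum=76+(28)=104 <-- matches target
Option C: A[5] 15->38, delta=23, new_sum=76+(23)=99
Option D: A[2] 11->25, delta=14, new_sum=76+(14)=90
Option E: A[1] -2->24, delta=26, new_sum=76+(26)=102

Answer: B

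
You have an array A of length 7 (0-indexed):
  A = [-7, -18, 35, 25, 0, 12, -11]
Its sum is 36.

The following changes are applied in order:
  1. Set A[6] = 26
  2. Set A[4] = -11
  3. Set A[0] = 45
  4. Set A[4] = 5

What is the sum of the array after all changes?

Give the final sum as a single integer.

Answer: 130

Derivation:
Initial sum: 36
Change 1: A[6] -11 -> 26, delta = 37, sum = 73
Change 2: A[4] 0 -> -11, delta = -11, sum = 62
Change 3: A[0] -7 -> 45, delta = 52, sum = 114
Change 4: A[4] -11 -> 5, delta = 16, sum = 130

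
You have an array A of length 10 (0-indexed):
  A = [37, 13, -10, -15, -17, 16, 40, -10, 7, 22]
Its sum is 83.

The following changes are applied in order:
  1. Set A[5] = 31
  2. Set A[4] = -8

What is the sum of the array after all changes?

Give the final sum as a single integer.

Initial sum: 83
Change 1: A[5] 16 -> 31, delta = 15, sum = 98
Change 2: A[4] -17 -> -8, delta = 9, sum = 107

Answer: 107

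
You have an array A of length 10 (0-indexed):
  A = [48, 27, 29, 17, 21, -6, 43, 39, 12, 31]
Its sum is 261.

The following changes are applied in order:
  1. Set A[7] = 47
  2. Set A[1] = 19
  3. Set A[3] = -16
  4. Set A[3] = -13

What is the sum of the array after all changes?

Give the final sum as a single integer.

Answer: 231

Derivation:
Initial sum: 261
Change 1: A[7] 39 -> 47, delta = 8, sum = 269
Change 2: A[1] 27 -> 19, delta = -8, sum = 261
Change 3: A[3] 17 -> -16, delta = -33, sum = 228
Change 4: A[3] -16 -> -13, delta = 3, sum = 231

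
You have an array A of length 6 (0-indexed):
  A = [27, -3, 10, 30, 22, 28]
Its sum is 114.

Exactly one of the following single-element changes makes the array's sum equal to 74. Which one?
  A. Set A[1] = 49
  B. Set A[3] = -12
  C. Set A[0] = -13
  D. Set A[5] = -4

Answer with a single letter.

Answer: C

Derivation:
Option A: A[1] -3->49, delta=52, new_sum=114+(52)=166
Option B: A[3] 30->-12, delta=-42, new_sum=114+(-42)=72
Option C: A[0] 27->-13, delta=-40, new_sum=114+(-40)=74 <-- matches target
Option D: A[5] 28->-4, delta=-32, new_sum=114+(-32)=82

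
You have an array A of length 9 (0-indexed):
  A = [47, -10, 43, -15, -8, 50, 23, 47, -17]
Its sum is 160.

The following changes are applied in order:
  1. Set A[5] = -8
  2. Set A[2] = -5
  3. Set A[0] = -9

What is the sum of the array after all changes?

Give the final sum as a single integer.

Answer: -2

Derivation:
Initial sum: 160
Change 1: A[5] 50 -> -8, delta = -58, sum = 102
Change 2: A[2] 43 -> -5, delta = -48, sum = 54
Change 3: A[0] 47 -> -9, delta = -56, sum = -2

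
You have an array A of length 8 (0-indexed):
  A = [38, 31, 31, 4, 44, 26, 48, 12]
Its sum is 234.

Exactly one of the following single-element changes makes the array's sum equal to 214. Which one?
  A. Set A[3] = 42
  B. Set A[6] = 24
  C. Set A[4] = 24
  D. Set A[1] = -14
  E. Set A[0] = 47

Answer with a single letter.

Option A: A[3] 4->42, delta=38, new_sum=234+(38)=272
Option B: A[6] 48->24, delta=-24, new_sum=234+(-24)=210
Option C: A[4] 44->24, delta=-20, new_sum=234+(-20)=214 <-- matches target
Option D: A[1] 31->-14, delta=-45, new_sum=234+(-45)=189
Option E: A[0] 38->47, delta=9, new_sum=234+(9)=243

Answer: C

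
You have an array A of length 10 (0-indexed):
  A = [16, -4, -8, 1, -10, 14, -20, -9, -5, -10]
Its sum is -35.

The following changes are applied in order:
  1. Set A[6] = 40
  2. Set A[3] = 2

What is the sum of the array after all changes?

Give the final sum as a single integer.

Answer: 26

Derivation:
Initial sum: -35
Change 1: A[6] -20 -> 40, delta = 60, sum = 25
Change 2: A[3] 1 -> 2, delta = 1, sum = 26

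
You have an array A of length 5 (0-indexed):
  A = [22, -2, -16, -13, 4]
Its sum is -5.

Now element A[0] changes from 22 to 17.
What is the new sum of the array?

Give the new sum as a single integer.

Old value at index 0: 22
New value at index 0: 17
Delta = 17 - 22 = -5
New sum = old_sum + delta = -5 + (-5) = -10

Answer: -10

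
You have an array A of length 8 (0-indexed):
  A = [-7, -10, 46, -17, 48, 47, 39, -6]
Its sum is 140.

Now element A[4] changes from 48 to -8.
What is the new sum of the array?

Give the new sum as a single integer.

Old value at index 4: 48
New value at index 4: -8
Delta = -8 - 48 = -56
New sum = old_sum + delta = 140 + (-56) = 84

Answer: 84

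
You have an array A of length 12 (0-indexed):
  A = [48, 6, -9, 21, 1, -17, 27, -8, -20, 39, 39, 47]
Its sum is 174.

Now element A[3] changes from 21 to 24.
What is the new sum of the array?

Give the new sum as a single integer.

Answer: 177

Derivation:
Old value at index 3: 21
New value at index 3: 24
Delta = 24 - 21 = 3
New sum = old_sum + delta = 174 + (3) = 177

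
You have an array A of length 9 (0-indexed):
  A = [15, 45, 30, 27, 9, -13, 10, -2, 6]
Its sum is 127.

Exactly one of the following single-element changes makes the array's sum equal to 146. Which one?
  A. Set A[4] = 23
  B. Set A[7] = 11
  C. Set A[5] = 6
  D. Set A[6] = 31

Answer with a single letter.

Option A: A[4] 9->23, delta=14, new_sum=127+(14)=141
Option B: A[7] -2->11, delta=13, new_sum=127+(13)=140
Option C: A[5] -13->6, delta=19, new_sum=127+(19)=146 <-- matches target
Option D: A[6] 10->31, delta=21, new_sum=127+(21)=148

Answer: C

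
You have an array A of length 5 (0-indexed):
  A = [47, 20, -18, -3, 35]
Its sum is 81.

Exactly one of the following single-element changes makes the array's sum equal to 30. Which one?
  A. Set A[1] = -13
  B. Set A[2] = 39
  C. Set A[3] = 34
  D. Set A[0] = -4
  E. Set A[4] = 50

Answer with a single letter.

Option A: A[1] 20->-13, delta=-33, new_sum=81+(-33)=48
Option B: A[2] -18->39, delta=57, new_sum=81+(57)=138
Option C: A[3] -3->34, delta=37, new_sum=81+(37)=118
Option D: A[0] 47->-4, delta=-51, new_sum=81+(-51)=30 <-- matches target
Option E: A[4] 35->50, delta=15, new_sum=81+(15)=96

Answer: D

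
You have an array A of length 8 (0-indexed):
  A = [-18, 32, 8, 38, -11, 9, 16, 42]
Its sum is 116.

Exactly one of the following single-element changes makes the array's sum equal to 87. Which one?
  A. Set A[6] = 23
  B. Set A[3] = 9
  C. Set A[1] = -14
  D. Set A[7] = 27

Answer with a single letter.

Answer: B

Derivation:
Option A: A[6] 16->23, delta=7, new_sum=116+(7)=123
Option B: A[3] 38->9, delta=-29, new_sum=116+(-29)=87 <-- matches target
Option C: A[1] 32->-14, delta=-46, new_sum=116+(-46)=70
Option D: A[7] 42->27, delta=-15, new_sum=116+(-15)=101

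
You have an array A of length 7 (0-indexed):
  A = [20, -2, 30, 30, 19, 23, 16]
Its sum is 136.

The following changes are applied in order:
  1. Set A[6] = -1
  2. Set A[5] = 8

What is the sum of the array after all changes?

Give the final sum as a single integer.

Answer: 104

Derivation:
Initial sum: 136
Change 1: A[6] 16 -> -1, delta = -17, sum = 119
Change 2: A[5] 23 -> 8, delta = -15, sum = 104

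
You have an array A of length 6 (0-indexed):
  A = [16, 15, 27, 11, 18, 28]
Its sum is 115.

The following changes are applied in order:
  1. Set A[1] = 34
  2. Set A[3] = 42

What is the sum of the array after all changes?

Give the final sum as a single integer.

Answer: 165

Derivation:
Initial sum: 115
Change 1: A[1] 15 -> 34, delta = 19, sum = 134
Change 2: A[3] 11 -> 42, delta = 31, sum = 165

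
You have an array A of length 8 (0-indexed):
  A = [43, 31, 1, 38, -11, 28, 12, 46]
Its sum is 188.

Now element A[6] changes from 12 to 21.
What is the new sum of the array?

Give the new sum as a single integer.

Old value at index 6: 12
New value at index 6: 21
Delta = 21 - 12 = 9
New sum = old_sum + delta = 188 + (9) = 197

Answer: 197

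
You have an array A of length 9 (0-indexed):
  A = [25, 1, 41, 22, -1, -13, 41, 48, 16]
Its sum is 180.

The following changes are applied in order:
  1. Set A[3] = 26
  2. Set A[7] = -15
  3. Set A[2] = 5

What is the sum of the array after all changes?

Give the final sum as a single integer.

Initial sum: 180
Change 1: A[3] 22 -> 26, delta = 4, sum = 184
Change 2: A[7] 48 -> -15, delta = -63, sum = 121
Change 3: A[2] 41 -> 5, delta = -36, sum = 85

Answer: 85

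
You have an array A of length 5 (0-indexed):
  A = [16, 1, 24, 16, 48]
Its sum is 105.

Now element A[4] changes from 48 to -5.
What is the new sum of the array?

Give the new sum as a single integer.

Old value at index 4: 48
New value at index 4: -5
Delta = -5 - 48 = -53
New sum = old_sum + delta = 105 + (-53) = 52

Answer: 52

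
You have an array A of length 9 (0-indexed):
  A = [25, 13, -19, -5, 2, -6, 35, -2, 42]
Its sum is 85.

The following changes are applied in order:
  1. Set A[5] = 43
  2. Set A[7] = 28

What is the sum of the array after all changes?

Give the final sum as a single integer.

Initial sum: 85
Change 1: A[5] -6 -> 43, delta = 49, sum = 134
Change 2: A[7] -2 -> 28, delta = 30, sum = 164

Answer: 164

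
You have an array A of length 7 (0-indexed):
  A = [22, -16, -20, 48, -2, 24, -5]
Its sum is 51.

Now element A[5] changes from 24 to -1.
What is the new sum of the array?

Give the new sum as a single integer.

Answer: 26

Derivation:
Old value at index 5: 24
New value at index 5: -1
Delta = -1 - 24 = -25
New sum = old_sum + delta = 51 + (-25) = 26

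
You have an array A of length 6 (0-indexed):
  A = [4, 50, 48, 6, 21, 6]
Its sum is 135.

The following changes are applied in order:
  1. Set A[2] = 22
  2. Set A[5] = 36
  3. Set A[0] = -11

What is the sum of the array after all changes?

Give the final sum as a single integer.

Initial sum: 135
Change 1: A[2] 48 -> 22, delta = -26, sum = 109
Change 2: A[5] 6 -> 36, delta = 30, sum = 139
Change 3: A[0] 4 -> -11, delta = -15, sum = 124

Answer: 124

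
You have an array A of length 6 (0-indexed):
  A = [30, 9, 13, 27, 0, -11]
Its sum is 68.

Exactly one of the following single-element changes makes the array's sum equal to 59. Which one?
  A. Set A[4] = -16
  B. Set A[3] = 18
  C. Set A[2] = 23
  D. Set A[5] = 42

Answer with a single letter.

Option A: A[4] 0->-16, delta=-16, new_sum=68+(-16)=52
Option B: A[3] 27->18, delta=-9, new_sum=68+(-9)=59 <-- matches target
Option C: A[2] 13->23, delta=10, new_sum=68+(10)=78
Option D: A[5] -11->42, delta=53, new_sum=68+(53)=121

Answer: B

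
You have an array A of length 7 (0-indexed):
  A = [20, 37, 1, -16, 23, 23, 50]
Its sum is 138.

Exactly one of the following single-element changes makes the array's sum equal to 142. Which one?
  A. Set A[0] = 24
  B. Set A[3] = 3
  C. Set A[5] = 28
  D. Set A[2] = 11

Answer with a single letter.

Option A: A[0] 20->24, delta=4, new_sum=138+(4)=142 <-- matches target
Option B: A[3] -16->3, delta=19, new_sum=138+(19)=157
Option C: A[5] 23->28, delta=5, new_sum=138+(5)=143
Option D: A[2] 1->11, delta=10, new_sum=138+(10)=148

Answer: A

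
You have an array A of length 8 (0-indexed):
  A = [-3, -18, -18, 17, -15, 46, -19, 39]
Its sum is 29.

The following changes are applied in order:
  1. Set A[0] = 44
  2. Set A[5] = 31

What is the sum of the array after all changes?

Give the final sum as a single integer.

Initial sum: 29
Change 1: A[0] -3 -> 44, delta = 47, sum = 76
Change 2: A[5] 46 -> 31, delta = -15, sum = 61

Answer: 61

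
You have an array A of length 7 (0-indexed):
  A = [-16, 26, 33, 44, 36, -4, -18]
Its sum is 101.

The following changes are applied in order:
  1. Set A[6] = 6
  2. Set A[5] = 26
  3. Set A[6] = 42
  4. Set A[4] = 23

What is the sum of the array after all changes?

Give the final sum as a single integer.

Initial sum: 101
Change 1: A[6] -18 -> 6, delta = 24, sum = 125
Change 2: A[5] -4 -> 26, delta = 30, sum = 155
Change 3: A[6] 6 -> 42, delta = 36, sum = 191
Change 4: A[4] 36 -> 23, delta = -13, sum = 178

Answer: 178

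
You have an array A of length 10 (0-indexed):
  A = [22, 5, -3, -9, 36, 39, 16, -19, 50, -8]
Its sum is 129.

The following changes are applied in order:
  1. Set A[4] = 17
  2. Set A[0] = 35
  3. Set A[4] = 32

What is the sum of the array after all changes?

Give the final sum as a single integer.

Initial sum: 129
Change 1: A[4] 36 -> 17, delta = -19, sum = 110
Change 2: A[0] 22 -> 35, delta = 13, sum = 123
Change 3: A[4] 17 -> 32, delta = 15, sum = 138

Answer: 138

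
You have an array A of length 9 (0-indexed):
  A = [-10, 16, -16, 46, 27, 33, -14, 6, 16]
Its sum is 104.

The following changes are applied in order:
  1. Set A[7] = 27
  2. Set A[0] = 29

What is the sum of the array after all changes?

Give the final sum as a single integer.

Answer: 164

Derivation:
Initial sum: 104
Change 1: A[7] 6 -> 27, delta = 21, sum = 125
Change 2: A[0] -10 -> 29, delta = 39, sum = 164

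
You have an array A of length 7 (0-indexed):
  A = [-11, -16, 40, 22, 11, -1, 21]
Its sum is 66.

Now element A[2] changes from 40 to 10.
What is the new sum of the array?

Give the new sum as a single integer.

Old value at index 2: 40
New value at index 2: 10
Delta = 10 - 40 = -30
New sum = old_sum + delta = 66 + (-30) = 36

Answer: 36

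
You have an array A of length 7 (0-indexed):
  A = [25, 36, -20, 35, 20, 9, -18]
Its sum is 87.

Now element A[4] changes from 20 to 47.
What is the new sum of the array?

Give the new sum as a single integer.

Old value at index 4: 20
New value at index 4: 47
Delta = 47 - 20 = 27
New sum = old_sum + delta = 87 + (27) = 114

Answer: 114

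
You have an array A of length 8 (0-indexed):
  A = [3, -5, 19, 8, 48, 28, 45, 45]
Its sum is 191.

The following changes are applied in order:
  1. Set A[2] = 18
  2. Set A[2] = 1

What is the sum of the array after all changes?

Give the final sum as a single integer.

Answer: 173

Derivation:
Initial sum: 191
Change 1: A[2] 19 -> 18, delta = -1, sum = 190
Change 2: A[2] 18 -> 1, delta = -17, sum = 173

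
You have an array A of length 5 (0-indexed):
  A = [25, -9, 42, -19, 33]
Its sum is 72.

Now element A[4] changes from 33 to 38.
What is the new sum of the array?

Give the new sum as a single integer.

Old value at index 4: 33
New value at index 4: 38
Delta = 38 - 33 = 5
New sum = old_sum + delta = 72 + (5) = 77

Answer: 77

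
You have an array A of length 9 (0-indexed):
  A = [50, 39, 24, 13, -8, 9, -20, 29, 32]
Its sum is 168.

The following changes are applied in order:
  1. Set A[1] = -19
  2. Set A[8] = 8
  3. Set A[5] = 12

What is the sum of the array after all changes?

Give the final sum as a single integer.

Initial sum: 168
Change 1: A[1] 39 -> -19, delta = -58, sum = 110
Change 2: A[8] 32 -> 8, delta = -24, sum = 86
Change 3: A[5] 9 -> 12, delta = 3, sum = 89

Answer: 89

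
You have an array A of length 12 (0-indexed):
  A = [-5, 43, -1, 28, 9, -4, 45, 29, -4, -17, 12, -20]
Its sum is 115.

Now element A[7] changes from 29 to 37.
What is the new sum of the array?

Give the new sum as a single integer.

Answer: 123

Derivation:
Old value at index 7: 29
New value at index 7: 37
Delta = 37 - 29 = 8
New sum = old_sum + delta = 115 + (8) = 123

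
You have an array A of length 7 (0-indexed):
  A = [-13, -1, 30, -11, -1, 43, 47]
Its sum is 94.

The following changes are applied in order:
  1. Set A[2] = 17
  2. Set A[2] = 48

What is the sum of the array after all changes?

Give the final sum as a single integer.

Answer: 112

Derivation:
Initial sum: 94
Change 1: A[2] 30 -> 17, delta = -13, sum = 81
Change 2: A[2] 17 -> 48, delta = 31, sum = 112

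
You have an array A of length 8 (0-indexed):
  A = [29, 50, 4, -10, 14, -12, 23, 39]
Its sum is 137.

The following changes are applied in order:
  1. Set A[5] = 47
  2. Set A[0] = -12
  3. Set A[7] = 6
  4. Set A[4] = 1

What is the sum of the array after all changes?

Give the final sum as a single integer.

Answer: 109

Derivation:
Initial sum: 137
Change 1: A[5] -12 -> 47, delta = 59, sum = 196
Change 2: A[0] 29 -> -12, delta = -41, sum = 155
Change 3: A[7] 39 -> 6, delta = -33, sum = 122
Change 4: A[4] 14 -> 1, delta = -13, sum = 109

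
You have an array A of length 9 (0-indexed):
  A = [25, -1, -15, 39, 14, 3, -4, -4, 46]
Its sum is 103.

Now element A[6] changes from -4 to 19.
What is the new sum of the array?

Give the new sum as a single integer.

Old value at index 6: -4
New value at index 6: 19
Delta = 19 - -4 = 23
New sum = old_sum + delta = 103 + (23) = 126

Answer: 126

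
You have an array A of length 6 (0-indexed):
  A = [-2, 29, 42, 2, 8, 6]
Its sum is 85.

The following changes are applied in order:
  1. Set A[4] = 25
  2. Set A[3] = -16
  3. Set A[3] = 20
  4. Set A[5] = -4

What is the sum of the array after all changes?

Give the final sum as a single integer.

Answer: 110

Derivation:
Initial sum: 85
Change 1: A[4] 8 -> 25, delta = 17, sum = 102
Change 2: A[3] 2 -> -16, delta = -18, sum = 84
Change 3: A[3] -16 -> 20, delta = 36, sum = 120
Change 4: A[5] 6 -> -4, delta = -10, sum = 110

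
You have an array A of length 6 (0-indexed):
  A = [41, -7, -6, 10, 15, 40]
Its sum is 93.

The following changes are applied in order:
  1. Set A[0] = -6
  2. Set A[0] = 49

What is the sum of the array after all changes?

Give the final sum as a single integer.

Initial sum: 93
Change 1: A[0] 41 -> -6, delta = -47, sum = 46
Change 2: A[0] -6 -> 49, delta = 55, sum = 101

Answer: 101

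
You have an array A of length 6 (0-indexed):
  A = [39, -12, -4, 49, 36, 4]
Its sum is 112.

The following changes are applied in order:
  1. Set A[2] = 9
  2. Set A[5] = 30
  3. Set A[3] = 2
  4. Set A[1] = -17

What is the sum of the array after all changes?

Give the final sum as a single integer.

Answer: 99

Derivation:
Initial sum: 112
Change 1: A[2] -4 -> 9, delta = 13, sum = 125
Change 2: A[5] 4 -> 30, delta = 26, sum = 151
Change 3: A[3] 49 -> 2, delta = -47, sum = 104
Change 4: A[1] -12 -> -17, delta = -5, sum = 99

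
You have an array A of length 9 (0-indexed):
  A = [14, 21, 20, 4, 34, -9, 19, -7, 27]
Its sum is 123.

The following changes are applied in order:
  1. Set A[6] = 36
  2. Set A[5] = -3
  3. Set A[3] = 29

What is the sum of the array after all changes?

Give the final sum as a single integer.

Initial sum: 123
Change 1: A[6] 19 -> 36, delta = 17, sum = 140
Change 2: A[5] -9 -> -3, delta = 6, sum = 146
Change 3: A[3] 4 -> 29, delta = 25, sum = 171

Answer: 171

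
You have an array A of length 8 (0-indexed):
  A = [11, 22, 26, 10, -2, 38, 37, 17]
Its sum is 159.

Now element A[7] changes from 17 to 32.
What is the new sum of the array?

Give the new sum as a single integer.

Answer: 174

Derivation:
Old value at index 7: 17
New value at index 7: 32
Delta = 32 - 17 = 15
New sum = old_sum + delta = 159 + (15) = 174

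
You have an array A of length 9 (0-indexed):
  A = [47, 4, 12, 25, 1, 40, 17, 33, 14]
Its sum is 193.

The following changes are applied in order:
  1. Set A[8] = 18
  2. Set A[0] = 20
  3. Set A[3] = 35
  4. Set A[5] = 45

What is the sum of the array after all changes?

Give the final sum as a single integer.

Initial sum: 193
Change 1: A[8] 14 -> 18, delta = 4, sum = 197
Change 2: A[0] 47 -> 20, delta = -27, sum = 170
Change 3: A[3] 25 -> 35, delta = 10, sum = 180
Change 4: A[5] 40 -> 45, delta = 5, sum = 185

Answer: 185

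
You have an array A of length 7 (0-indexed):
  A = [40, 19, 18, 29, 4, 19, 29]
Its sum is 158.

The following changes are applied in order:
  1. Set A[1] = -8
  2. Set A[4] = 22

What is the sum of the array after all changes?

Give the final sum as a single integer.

Answer: 149

Derivation:
Initial sum: 158
Change 1: A[1] 19 -> -8, delta = -27, sum = 131
Change 2: A[4] 4 -> 22, delta = 18, sum = 149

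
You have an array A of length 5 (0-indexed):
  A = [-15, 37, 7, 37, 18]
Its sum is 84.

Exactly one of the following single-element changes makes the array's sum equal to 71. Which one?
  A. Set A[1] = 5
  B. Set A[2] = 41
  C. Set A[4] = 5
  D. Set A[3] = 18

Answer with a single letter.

Answer: C

Derivation:
Option A: A[1] 37->5, delta=-32, new_sum=84+(-32)=52
Option B: A[2] 7->41, delta=34, new_sum=84+(34)=118
Option C: A[4] 18->5, delta=-13, new_sum=84+(-13)=71 <-- matches target
Option D: A[3] 37->18, delta=-19, new_sum=84+(-19)=65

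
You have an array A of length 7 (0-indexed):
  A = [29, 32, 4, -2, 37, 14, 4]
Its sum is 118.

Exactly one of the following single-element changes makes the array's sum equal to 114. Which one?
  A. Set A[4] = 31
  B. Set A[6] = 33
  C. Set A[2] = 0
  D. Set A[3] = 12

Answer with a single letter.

Answer: C

Derivation:
Option A: A[4] 37->31, delta=-6, new_sum=118+(-6)=112
Option B: A[6] 4->33, delta=29, new_sum=118+(29)=147
Option C: A[2] 4->0, delta=-4, new_sum=118+(-4)=114 <-- matches target
Option D: A[3] -2->12, delta=14, new_sum=118+(14)=132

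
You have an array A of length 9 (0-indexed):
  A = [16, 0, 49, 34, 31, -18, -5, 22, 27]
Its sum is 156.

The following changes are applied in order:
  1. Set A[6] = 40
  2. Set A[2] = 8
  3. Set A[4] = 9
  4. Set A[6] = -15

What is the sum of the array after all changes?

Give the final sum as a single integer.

Initial sum: 156
Change 1: A[6] -5 -> 40, delta = 45, sum = 201
Change 2: A[2] 49 -> 8, delta = -41, sum = 160
Change 3: A[4] 31 -> 9, delta = -22, sum = 138
Change 4: A[6] 40 -> -15, delta = -55, sum = 83

Answer: 83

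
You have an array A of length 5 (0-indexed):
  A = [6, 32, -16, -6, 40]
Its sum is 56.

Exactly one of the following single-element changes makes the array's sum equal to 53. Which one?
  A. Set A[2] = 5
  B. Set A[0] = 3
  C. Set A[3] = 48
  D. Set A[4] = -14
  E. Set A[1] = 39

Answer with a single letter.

Answer: B

Derivation:
Option A: A[2] -16->5, delta=21, new_sum=56+(21)=77
Option B: A[0] 6->3, delta=-3, new_sum=56+(-3)=53 <-- matches target
Option C: A[3] -6->48, delta=54, new_sum=56+(54)=110
Option D: A[4] 40->-14, delta=-54, new_sum=56+(-54)=2
Option E: A[1] 32->39, delta=7, new_sum=56+(7)=63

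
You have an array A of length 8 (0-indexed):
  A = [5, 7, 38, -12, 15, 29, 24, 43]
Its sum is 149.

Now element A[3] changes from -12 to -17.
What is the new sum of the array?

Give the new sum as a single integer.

Old value at index 3: -12
New value at index 3: -17
Delta = -17 - -12 = -5
New sum = old_sum + delta = 149 + (-5) = 144

Answer: 144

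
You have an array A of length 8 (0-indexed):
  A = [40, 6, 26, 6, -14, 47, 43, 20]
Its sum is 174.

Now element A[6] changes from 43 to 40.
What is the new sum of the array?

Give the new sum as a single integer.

Answer: 171

Derivation:
Old value at index 6: 43
New value at index 6: 40
Delta = 40 - 43 = -3
New sum = old_sum + delta = 174 + (-3) = 171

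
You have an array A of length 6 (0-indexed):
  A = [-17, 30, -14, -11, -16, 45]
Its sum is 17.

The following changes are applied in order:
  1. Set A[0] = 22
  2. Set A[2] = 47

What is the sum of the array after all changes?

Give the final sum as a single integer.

Answer: 117

Derivation:
Initial sum: 17
Change 1: A[0] -17 -> 22, delta = 39, sum = 56
Change 2: A[2] -14 -> 47, delta = 61, sum = 117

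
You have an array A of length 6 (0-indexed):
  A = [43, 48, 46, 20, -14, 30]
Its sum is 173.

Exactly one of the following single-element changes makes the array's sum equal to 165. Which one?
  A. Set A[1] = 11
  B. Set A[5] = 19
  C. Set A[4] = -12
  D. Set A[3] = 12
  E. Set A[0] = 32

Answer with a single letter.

Option A: A[1] 48->11, delta=-37, new_sum=173+(-37)=136
Option B: A[5] 30->19, delta=-11, new_sum=173+(-11)=162
Option C: A[4] -14->-12, delta=2, new_sum=173+(2)=175
Option D: A[3] 20->12, delta=-8, new_sum=173+(-8)=165 <-- matches target
Option E: A[0] 43->32, delta=-11, new_sum=173+(-11)=162

Answer: D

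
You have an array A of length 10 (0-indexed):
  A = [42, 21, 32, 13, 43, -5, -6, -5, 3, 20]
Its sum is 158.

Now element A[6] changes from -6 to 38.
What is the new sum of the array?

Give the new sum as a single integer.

Old value at index 6: -6
New value at index 6: 38
Delta = 38 - -6 = 44
New sum = old_sum + delta = 158 + (44) = 202

Answer: 202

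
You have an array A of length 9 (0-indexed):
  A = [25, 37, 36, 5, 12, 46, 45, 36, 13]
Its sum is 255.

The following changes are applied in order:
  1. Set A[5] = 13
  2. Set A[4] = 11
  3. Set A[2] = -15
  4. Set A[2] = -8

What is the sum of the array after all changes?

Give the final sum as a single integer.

Initial sum: 255
Change 1: A[5] 46 -> 13, delta = -33, sum = 222
Change 2: A[4] 12 -> 11, delta = -1, sum = 221
Change 3: A[2] 36 -> -15, delta = -51, sum = 170
Change 4: A[2] -15 -> -8, delta = 7, sum = 177

Answer: 177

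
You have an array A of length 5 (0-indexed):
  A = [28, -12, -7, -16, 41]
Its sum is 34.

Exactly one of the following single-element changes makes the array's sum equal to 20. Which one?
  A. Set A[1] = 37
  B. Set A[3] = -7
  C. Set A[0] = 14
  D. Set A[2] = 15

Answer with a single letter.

Option A: A[1] -12->37, delta=49, new_sum=34+(49)=83
Option B: A[3] -16->-7, delta=9, new_sum=34+(9)=43
Option C: A[0] 28->14, delta=-14, new_sum=34+(-14)=20 <-- matches target
Option D: A[2] -7->15, delta=22, new_sum=34+(22)=56

Answer: C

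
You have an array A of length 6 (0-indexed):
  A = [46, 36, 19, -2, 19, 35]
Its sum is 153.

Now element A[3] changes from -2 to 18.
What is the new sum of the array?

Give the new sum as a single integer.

Answer: 173

Derivation:
Old value at index 3: -2
New value at index 3: 18
Delta = 18 - -2 = 20
New sum = old_sum + delta = 153 + (20) = 173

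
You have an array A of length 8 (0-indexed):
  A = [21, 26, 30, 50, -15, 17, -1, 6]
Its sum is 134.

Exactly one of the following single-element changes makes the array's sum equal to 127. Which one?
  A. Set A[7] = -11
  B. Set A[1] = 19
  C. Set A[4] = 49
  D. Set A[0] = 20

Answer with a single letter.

Option A: A[7] 6->-11, delta=-17, new_sum=134+(-17)=117
Option B: A[1] 26->19, delta=-7, new_sum=134+(-7)=127 <-- matches target
Option C: A[4] -15->49, delta=64, new_sum=134+(64)=198
Option D: A[0] 21->20, delta=-1, new_sum=134+(-1)=133

Answer: B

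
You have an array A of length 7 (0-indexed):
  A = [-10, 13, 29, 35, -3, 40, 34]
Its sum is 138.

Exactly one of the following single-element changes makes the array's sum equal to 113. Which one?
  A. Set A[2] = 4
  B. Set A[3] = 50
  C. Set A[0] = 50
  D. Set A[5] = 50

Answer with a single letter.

Answer: A

Derivation:
Option A: A[2] 29->4, delta=-25, new_sum=138+(-25)=113 <-- matches target
Option B: A[3] 35->50, delta=15, new_sum=138+(15)=153
Option C: A[0] -10->50, delta=60, new_sum=138+(60)=198
Option D: A[5] 40->50, delta=10, new_sum=138+(10)=148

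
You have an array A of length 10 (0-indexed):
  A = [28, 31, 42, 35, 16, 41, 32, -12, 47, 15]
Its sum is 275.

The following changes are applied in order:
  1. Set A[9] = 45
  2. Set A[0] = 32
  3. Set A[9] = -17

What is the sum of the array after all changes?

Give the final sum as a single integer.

Initial sum: 275
Change 1: A[9] 15 -> 45, delta = 30, sum = 305
Change 2: A[0] 28 -> 32, delta = 4, sum = 309
Change 3: A[9] 45 -> -17, delta = -62, sum = 247

Answer: 247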